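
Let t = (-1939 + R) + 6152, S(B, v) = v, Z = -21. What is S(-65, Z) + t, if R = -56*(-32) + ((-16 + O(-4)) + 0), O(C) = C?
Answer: 5964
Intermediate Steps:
R = 1772 (R = -56*(-32) + ((-16 - 4) + 0) = 1792 + (-20 + 0) = 1792 - 20 = 1772)
t = 5985 (t = (-1939 + 1772) + 6152 = -167 + 6152 = 5985)
S(-65, Z) + t = -21 + 5985 = 5964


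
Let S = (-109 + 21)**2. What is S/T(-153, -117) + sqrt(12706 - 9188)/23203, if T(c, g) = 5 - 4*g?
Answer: 704/43 + sqrt(3518)/23203 ≈ 16.375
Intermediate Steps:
S = 7744 (S = (-88)**2 = 7744)
S/T(-153, -117) + sqrt(12706 - 9188)/23203 = 7744/(5 - 4*(-117)) + sqrt(12706 - 9188)/23203 = 7744/(5 + 468) + sqrt(3518)*(1/23203) = 7744/473 + sqrt(3518)/23203 = 7744*(1/473) + sqrt(3518)/23203 = 704/43 + sqrt(3518)/23203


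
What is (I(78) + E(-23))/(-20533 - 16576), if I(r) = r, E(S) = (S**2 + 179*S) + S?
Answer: 3533/37109 ≈ 0.095206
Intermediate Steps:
E(S) = S**2 + 180*S
(I(78) + E(-23))/(-20533 - 16576) = (78 - 23*(180 - 23))/(-20533 - 16576) = (78 - 23*157)/(-37109) = (78 - 3611)*(-1/37109) = -3533*(-1/37109) = 3533/37109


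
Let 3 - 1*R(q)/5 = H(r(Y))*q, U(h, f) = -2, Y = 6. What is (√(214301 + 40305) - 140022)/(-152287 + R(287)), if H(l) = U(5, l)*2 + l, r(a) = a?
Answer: 2593/2873 - √254606/155142 ≈ 0.89929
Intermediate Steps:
H(l) = -4 + l (H(l) = -2*2 + l = -4 + l)
R(q) = 15 - 10*q (R(q) = 15 - 5*(-4 + 6)*q = 15 - 10*q)
(√(214301 + 40305) - 140022)/(-152287 + R(287)) = (√(214301 + 40305) - 140022)/(-152287 + (15 - 10*287)) = (√254606 - 140022)/(-152287 + (15 - 2870)) = (-140022 + √254606)/(-152287 - 2855) = (-140022 + √254606)/(-155142) = (-140022 + √254606)*(-1/155142) = 2593/2873 - √254606/155142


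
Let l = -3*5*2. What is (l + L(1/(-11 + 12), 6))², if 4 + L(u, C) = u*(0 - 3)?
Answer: 1369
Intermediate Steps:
L(u, C) = -4 - 3*u (L(u, C) = -4 + u*(0 - 3) = -4 + u*(-3) = -4 - 3*u)
l = -30 (l = -15*2 = -30)
(l + L(1/(-11 + 12), 6))² = (-30 + (-4 - 3/(-11 + 12)))² = (-30 + (-4 - 3/1))² = (-30 + (-4 - 3*1))² = (-30 + (-4 - 3))² = (-30 - 7)² = (-37)² = 1369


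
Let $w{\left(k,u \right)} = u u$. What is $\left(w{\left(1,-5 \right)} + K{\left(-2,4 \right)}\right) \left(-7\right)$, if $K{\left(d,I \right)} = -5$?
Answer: $-140$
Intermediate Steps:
$w{\left(k,u \right)} = u^{2}$
$\left(w{\left(1,-5 \right)} + K{\left(-2,4 \right)}\right) \left(-7\right) = \left(\left(-5\right)^{2} - 5\right) \left(-7\right) = \left(25 - 5\right) \left(-7\right) = 20 \left(-7\right) = -140$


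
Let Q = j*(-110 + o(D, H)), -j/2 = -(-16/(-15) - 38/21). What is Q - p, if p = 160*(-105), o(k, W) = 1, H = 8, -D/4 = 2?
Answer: 593668/35 ≈ 16962.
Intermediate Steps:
D = -8 (D = -4*2 = -8)
j = -52/35 (j = -(-2)*(-16/(-15) - 38/21) = -(-2)*(-16*(-1/15) - 38*1/21) = -(-2)*(16/15 - 38/21) = -(-2)*(-26)/35 = -2*26/35 = -52/35 ≈ -1.4857)
p = -16800
Q = 5668/35 (Q = -52*(-110 + 1)/35 = -52/35*(-109) = 5668/35 ≈ 161.94)
Q - p = 5668/35 - 1*(-16800) = 5668/35 + 16800 = 593668/35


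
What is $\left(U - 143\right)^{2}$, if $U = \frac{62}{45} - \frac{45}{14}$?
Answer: $\frac{8326015009}{396900} \approx 20978.0$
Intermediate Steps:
$U = - \frac{1157}{630}$ ($U = 62 \cdot \frac{1}{45} - \frac{45}{14} = \frac{62}{45} - \frac{45}{14} = - \frac{1157}{630} \approx -1.8365$)
$\left(U - 143\right)^{2} = \left(- \frac{1157}{630} - 143\right)^{2} = \left(- \frac{91247}{630}\right)^{2} = \frac{8326015009}{396900}$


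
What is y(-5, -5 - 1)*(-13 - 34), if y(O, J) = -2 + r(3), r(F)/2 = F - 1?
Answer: -94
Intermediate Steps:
r(F) = -2 + 2*F (r(F) = 2*(F - 1) = 2*(-1 + F) = -2 + 2*F)
y(O, J) = 2 (y(O, J) = -2 + (-2 + 2*3) = -2 + (-2 + 6) = -2 + 4 = 2)
y(-5, -5 - 1)*(-13 - 34) = 2*(-13 - 34) = 2*(-47) = -94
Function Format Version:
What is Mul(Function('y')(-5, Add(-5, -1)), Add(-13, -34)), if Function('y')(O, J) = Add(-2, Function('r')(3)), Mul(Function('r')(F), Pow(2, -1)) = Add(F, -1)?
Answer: -94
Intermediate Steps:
Function('r')(F) = Add(-2, Mul(2, F)) (Function('r')(F) = Mul(2, Add(F, -1)) = Mul(2, Add(-1, F)) = Add(-2, Mul(2, F)))
Function('y')(O, J) = 2 (Function('y')(O, J) = Add(-2, Add(-2, Mul(2, 3))) = Add(-2, Add(-2, 6)) = Add(-2, 4) = 2)
Mul(Function('y')(-5, Add(-5, -1)), Add(-13, -34)) = Mul(2, Add(-13, -34)) = Mul(2, -47) = -94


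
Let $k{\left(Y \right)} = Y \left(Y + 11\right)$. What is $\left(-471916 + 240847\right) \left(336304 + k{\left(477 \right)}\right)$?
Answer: $-131496746520$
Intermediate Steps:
$k{\left(Y \right)} = Y \left(11 + Y\right)$
$\left(-471916 + 240847\right) \left(336304 + k{\left(477 \right)}\right) = \left(-471916 + 240847\right) \left(336304 + 477 \left(11 + 477\right)\right) = - 231069 \left(336304 + 477 \cdot 488\right) = - 231069 \left(336304 + 232776\right) = \left(-231069\right) 569080 = -131496746520$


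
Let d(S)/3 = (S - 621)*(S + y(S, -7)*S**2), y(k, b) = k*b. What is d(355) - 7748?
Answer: 249911064712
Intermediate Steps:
y(k, b) = b*k
d(S) = 3*(-621 + S)*(S - 7*S**3) (d(S) = 3*((S - 621)*(S + (-7*S)*S**2)) = 3*((-621 + S)*(S - 7*S**3)) = 3*(-621 + S)*(S - 7*S**3))
d(355) - 7748 = 3*355*(-621 + 355 - 7*355**3 + 4347*355**2) - 7748 = 3*355*(-621 + 355 - 7*44738875 + 4347*126025) - 7748 = 3*355*(-621 + 355 - 313172125 + 547830675) - 7748 = 3*355*234658284 - 7748 = 249911072460 - 7748 = 249911064712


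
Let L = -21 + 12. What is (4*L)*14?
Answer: -504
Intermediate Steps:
L = -9
(4*L)*14 = (4*(-9))*14 = -36*14 = -504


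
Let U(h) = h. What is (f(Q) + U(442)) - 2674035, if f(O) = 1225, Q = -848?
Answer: -2672368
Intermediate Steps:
(f(Q) + U(442)) - 2674035 = (1225 + 442) - 2674035 = 1667 - 2674035 = -2672368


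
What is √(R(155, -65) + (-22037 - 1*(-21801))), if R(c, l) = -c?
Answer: I*√391 ≈ 19.774*I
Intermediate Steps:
√(R(155, -65) + (-22037 - 1*(-21801))) = √(-1*155 + (-22037 - 1*(-21801))) = √(-155 + (-22037 + 21801)) = √(-155 - 236) = √(-391) = I*√391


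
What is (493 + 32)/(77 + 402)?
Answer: 525/479 ≈ 1.0960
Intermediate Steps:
(493 + 32)/(77 + 402) = 525/479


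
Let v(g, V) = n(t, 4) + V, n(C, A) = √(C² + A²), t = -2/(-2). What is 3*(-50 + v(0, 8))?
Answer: -126 + 3*√17 ≈ -113.63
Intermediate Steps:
t = 1 (t = -2*(-½) = 1)
n(C, A) = √(A² + C²)
v(g, V) = V + √17 (v(g, V) = √(4² + 1²) + V = √(16 + 1) + V = √17 + V = V + √17)
3*(-50 + v(0, 8)) = 3*(-50 + (8 + √17)) = 3*(-42 + √17) = -126 + 3*√17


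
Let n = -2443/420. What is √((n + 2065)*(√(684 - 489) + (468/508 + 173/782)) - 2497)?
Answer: √(-1281909257163150 + 18279254181095940*√195)/2979420 ≈ 169.15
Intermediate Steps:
n = -349/60 (n = -2443*1/420 = -349/60 ≈ -5.8167)
√((n + 2065)*(√(684 - 489) + (468/508 + 173/782)) - 2497) = √((-349/60 + 2065)*(√(684 - 489) + (468/508 + 173/782)) - 2497) = √(123551*(√195 + (468*(1/508) + 173*(1/782)))/60 - 2497) = √(123551*(√195 + (117/127 + 173/782))/60 - 2497) = √(123551*(√195 + 113465/99314)/60 - 2497) = √(123551*(113465/99314 + √195)/60 - 2497) = √((2803742843/1191768 + 123551*√195/60) - 2497) = √(-172101853/1191768 + 123551*√195/60)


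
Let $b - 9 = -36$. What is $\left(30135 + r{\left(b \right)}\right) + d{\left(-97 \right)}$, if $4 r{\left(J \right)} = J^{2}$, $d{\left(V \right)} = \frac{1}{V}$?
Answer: $\frac{11763089}{388} \approx 30317.0$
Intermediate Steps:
$b = -27$ ($b = 9 - 36 = -27$)
$r{\left(J \right)} = \frac{J^{2}}{4}$
$\left(30135 + r{\left(b \right)}\right) + d{\left(-97 \right)} = \left(30135 + \frac{\left(-27\right)^{2}}{4}\right) + \frac{1}{-97} = \left(30135 + \frac{1}{4} \cdot 729\right) - \frac{1}{97} = \left(30135 + \frac{729}{4}\right) - \frac{1}{97} = \frac{121269}{4} - \frac{1}{97} = \frac{11763089}{388}$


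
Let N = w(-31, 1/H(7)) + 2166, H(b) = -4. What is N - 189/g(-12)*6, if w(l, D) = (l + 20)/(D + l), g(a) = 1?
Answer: 129044/125 ≈ 1032.4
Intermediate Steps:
w(l, D) = (20 + l)/(D + l)
N = 270794/125 (N = (20 - 31)/(1/(-4) - 31) + 2166 = -11/(-¼ - 31) + 2166 = -11/(-125/4) + 2166 = -4/125*(-11) + 2166 = 44/125 + 2166 = 270794/125 ≈ 2166.4)
N - 189/g(-12)*6 = 270794/125 - 189/1*6 = 270794/125 - 189*1*6 = 270794/125 - 189*6 = 270794/125 - 1134 = 129044/125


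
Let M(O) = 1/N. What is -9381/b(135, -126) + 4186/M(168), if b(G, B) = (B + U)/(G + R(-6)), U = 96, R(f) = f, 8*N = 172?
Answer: 1303373/10 ≈ 1.3034e+5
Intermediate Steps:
N = 43/2 (N = (⅛)*172 = 43/2 ≈ 21.500)
M(O) = 2/43 (M(O) = 1/(43/2) = 2/43)
b(G, B) = (96 + B)/(-6 + G) (b(G, B) = (B + 96)/(G - 6) = (96 + B)/(-6 + G))
-9381/b(135, -126) + 4186/M(168) = -9381*(-6 + 135)/(96 - 126) + 4186/(2/43) = -9381/(-30/129) + 4186*(43/2) = -9381/((1/129)*(-30)) + 89999 = -9381/(-10/43) + 89999 = -9381*(-43/10) + 89999 = 403383/10 + 89999 = 1303373/10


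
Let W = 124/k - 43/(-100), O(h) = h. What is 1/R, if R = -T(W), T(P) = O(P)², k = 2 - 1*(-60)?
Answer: -10000/59049 ≈ -0.16935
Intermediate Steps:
k = 62 (k = 2 + 60 = 62)
W = 243/100 (W = 124/62 - 43/(-100) = 124*(1/62) - 43*(-1/100) = 2 + 43/100 = 243/100 ≈ 2.4300)
T(P) = P²
R = -59049/10000 (R = -(243/100)² = -1*59049/10000 = -59049/10000 ≈ -5.9049)
1/R = 1/(-59049/10000) = -10000/59049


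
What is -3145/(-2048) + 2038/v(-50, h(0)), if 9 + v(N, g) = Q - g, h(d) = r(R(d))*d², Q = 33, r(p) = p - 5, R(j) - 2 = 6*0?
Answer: 531163/6144 ≈ 86.452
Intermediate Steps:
R(j) = 2 (R(j) = 2 + 6*0 = 2 + 0 = 2)
r(p) = -5 + p
h(d) = -3*d² (h(d) = (-5 + 2)*d² = -3*d²)
v(N, g) = 24 - g (v(N, g) = -9 + (33 - g) = 24 - g)
-3145/(-2048) + 2038/v(-50, h(0)) = -3145/(-2048) + 2038/(24 - (-3)*0²) = -3145*(-1/2048) + 2038/(24 - (-3)*0) = 3145/2048 + 2038/(24 - 1*0) = 3145/2048 + 2038/(24 + 0) = 3145/2048 + 2038/24 = 3145/2048 + 2038*(1/24) = 3145/2048 + 1019/12 = 531163/6144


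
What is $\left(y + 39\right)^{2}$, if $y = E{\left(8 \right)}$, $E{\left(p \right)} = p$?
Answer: $2209$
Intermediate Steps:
$y = 8$
$\left(y + 39\right)^{2} = \left(8 + 39\right)^{2} = 47^{2} = 2209$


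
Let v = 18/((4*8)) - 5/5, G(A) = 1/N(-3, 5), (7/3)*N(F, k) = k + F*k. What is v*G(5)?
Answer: 49/480 ≈ 0.10208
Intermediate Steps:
N(F, k) = 3*k/7 + 3*F*k/7 (N(F, k) = 3*(k + F*k)/7 = 3*k/7 + 3*F*k/7)
G(A) = -7/30 (G(A) = 1/((3/7)*5*(1 - 3)) = 1/((3/7)*5*(-2)) = 1/(-30/7) = -7/30)
v = -7/16 (v = 18/32 - 5*⅕ = 18*(1/32) - 1 = 9/16 - 1 = -7/16 ≈ -0.43750)
v*G(5) = -7/16*(-7/30) = 49/480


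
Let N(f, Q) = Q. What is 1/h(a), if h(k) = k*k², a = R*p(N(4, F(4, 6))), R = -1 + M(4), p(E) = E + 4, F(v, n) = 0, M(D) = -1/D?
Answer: -1/125 ≈ -0.0080000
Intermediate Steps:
p(E) = 4 + E
R = -5/4 (R = -1 - 1/4 = -1 - 1*¼ = -1 - ¼ = -5/4 ≈ -1.2500)
a = -5 (a = -5*(4 + 0)/4 = -5/4*4 = -5)
h(k) = k³
1/h(a) = 1/((-5)³) = 1/(-125) = -1/125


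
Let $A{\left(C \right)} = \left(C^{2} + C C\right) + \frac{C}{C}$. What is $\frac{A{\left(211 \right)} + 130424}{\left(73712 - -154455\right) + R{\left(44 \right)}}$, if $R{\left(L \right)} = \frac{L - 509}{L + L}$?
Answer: $\frac{19313096}{20078231} \approx 0.96189$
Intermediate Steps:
$A{\left(C \right)} = 1 + 2 C^{2}$ ($A{\left(C \right)} = \left(C^{2} + C^{2}\right) + 1 = 2 C^{2} + 1 = 1 + 2 C^{2}$)
$R{\left(L \right)} = \frac{-509 + L}{2 L}$
$\frac{A{\left(211 \right)} + 130424}{\left(73712 - -154455\right) + R{\left(44 \right)}} = \frac{\left(1 + 2 \cdot 211^{2}\right) + 130424}{\left(73712 - -154455\right) + \frac{-509 + 44}{2 \cdot 44}} = \frac{\left(1 + 2 \cdot 44521\right) + 130424}{\left(73712 + 154455\right) + \frac{1}{2} \cdot \frac{1}{44} \left(-465\right)} = \frac{\left(1 + 89042\right) + 130424}{228167 - \frac{465}{88}} = \frac{89043 + 130424}{\frac{20078231}{88}} = 219467 \cdot \frac{88}{20078231} = \frac{19313096}{20078231}$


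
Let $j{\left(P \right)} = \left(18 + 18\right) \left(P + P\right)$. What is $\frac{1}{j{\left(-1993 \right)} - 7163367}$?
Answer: $- \frac{1}{7306863} \approx -1.3686 \cdot 10^{-7}$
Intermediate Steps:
$j{\left(P \right)} = 72 P$ ($j{\left(P \right)} = 36 \cdot 2 P = 72 P$)
$\frac{1}{j{\left(-1993 \right)} - 7163367} = \frac{1}{72 \left(-1993\right) - 7163367} = \frac{1}{-143496 - 7163367} = \frac{1}{-7306863} = - \frac{1}{7306863}$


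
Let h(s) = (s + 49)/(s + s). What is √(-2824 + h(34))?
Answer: I*√3263133/34 ≈ 53.13*I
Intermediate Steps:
h(s) = (49 + s)/(2*s) (h(s) = (49 + s)/((2*s)) = (49 + s)*(1/(2*s)) = (49 + s)/(2*s))
√(-2824 + h(34)) = √(-2824 + (½)*(49 + 34)/34) = √(-2824 + (½)*(1/34)*83) = √(-2824 + 83/68) = √(-191949/68) = I*√3263133/34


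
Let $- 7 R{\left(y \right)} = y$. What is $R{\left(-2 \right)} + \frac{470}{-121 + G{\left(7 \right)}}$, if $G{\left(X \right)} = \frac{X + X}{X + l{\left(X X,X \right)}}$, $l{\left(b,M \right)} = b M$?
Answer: $- \frac{5443}{1512} \approx -3.5999$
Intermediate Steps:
$R{\left(y \right)} = - \frac{y}{7}$
$l{\left(b,M \right)} = M b$
$G{\left(X \right)} = \frac{2 X}{X + X^{3}}$ ($G{\left(X \right)} = \frac{X + X}{X + X X X} = \frac{2 X}{X + X X^{2}} = \frac{2 X}{X + X^{3}}$)
$R{\left(-2 \right)} + \frac{470}{-121 + G{\left(7 \right)}} = \left(- \frac{1}{7}\right) \left(-2\right) + \frac{470}{-121 + \frac{2}{1 + 7^{2}}} = \frac{2}{7} + \frac{470}{-121 + \frac{2}{1 + 49}} = \frac{2}{7} + \frac{470}{-121 + \frac{2}{50}} = \frac{2}{7} + \frac{470}{-121 + 2 \cdot \frac{1}{50}} = \frac{2}{7} + \frac{470}{-121 + \frac{1}{25}} = \frac{2}{7} + \frac{470}{- \frac{3024}{25}} = \frac{2}{7} + 470 \left(- \frac{25}{3024}\right) = \frac{2}{7} - \frac{5875}{1512} = - \frac{5443}{1512}$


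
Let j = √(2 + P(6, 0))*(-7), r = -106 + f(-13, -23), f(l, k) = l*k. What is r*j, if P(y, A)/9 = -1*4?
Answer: -1351*I*√34 ≈ -7877.6*I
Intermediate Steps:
f(l, k) = k*l
P(y, A) = -36 (P(y, A) = 9*(-1*4) = 9*(-4) = -36)
r = 193 (r = -106 - 23*(-13) = -106 + 299 = 193)
j = -7*I*√34 (j = √(2 - 36)*(-7) = √(-34)*(-7) = (I*√34)*(-7) = -7*I*√34 ≈ -40.817*I)
r*j = 193*(-7*I*√34) = -1351*I*√34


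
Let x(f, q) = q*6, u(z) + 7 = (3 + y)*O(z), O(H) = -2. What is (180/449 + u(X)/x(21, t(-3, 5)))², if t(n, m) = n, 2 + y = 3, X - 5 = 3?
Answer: 11055625/7257636 ≈ 1.5233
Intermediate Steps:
X = 8 (X = 5 + 3 = 8)
y = 1 (y = -2 + 3 = 1)
u(z) = -15 (u(z) = -7 + (3 + 1)*(-2) = -7 + 4*(-2) = -7 - 8 = -15)
x(f, q) = 6*q
(180/449 + u(X)/x(21, t(-3, 5)))² = (180/449 - 15/(6*(-3)))² = (180*(1/449) - 15/(-18))² = (180/449 - 15*(-1/18))² = (180/449 + ⅚)² = (3325/2694)² = 11055625/7257636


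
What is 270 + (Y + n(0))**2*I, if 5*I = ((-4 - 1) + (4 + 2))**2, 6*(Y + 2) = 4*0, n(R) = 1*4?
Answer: 1354/5 ≈ 270.80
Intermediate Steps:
n(R) = 4
Y = -2 (Y = -2 + (4*0)/6 = -2 + (1/6)*0 = -2 + 0 = -2)
I = 1/5 (I = ((-4 - 1) + (4 + 2))**2/5 = (-5 + 6)**2/5 = (1/5)*1**2 = (1/5)*1 = 1/5 ≈ 0.20000)
270 + (Y + n(0))**2*I = 270 + (-2 + 4)**2*(1/5) = 270 + 2**2*(1/5) = 270 + 4*(1/5) = 270 + 4/5 = 1354/5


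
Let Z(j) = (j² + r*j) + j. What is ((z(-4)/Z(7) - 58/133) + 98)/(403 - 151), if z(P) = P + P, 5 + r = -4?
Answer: 1094/2793 ≈ 0.39169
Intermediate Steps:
r = -9 (r = -5 - 4 = -9)
Z(j) = j² - 8*j (Z(j) = (j² - 9*j) + j = j² - 8*j)
z(P) = 2*P
((z(-4)/Z(7) - 58/133) + 98)/(403 - 151) = (((2*(-4))/((7*(-8 + 7))) - 58/133) + 98)/(403 - 151) = ((-8/(7*(-1)) - 58*1/133) + 98)/252 = ((-8/(-7) - 58/133) + 98)*(1/252) = ((-8*(-⅐) - 58/133) + 98)*(1/252) = ((8/7 - 58/133) + 98)*(1/252) = (94/133 + 98)*(1/252) = (13128/133)*(1/252) = 1094/2793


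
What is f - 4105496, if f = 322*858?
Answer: -3829220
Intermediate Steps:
f = 276276
f - 4105496 = 276276 - 4105496 = -3829220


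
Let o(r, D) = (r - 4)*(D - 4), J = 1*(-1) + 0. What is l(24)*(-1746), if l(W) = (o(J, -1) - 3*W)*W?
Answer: 1969488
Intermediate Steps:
J = -1 (J = -1 + 0 = -1)
o(r, D) = (-4 + D)*(-4 + r) (o(r, D) = (-4 + r)*(-4 + D) = (-4 + D)*(-4 + r))
l(W) = W*(25 - 3*W) (l(W) = ((16 - 4*(-1) - 4*(-1) - 1*(-1)) - 3*W)*W = ((16 + 4 + 4 + 1) - 3*W)*W = (25 - 3*W)*W = W*(25 - 3*W))
l(24)*(-1746) = (24*(25 - 3*24))*(-1746) = (24*(25 - 72))*(-1746) = (24*(-47))*(-1746) = -1128*(-1746) = 1969488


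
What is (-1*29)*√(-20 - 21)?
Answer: -29*I*√41 ≈ -185.69*I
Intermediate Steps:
(-1*29)*√(-20 - 21) = -29*I*√41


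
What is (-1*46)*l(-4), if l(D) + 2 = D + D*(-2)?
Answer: -92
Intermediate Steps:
l(D) = -2 - D (l(D) = -2 + (D + D*(-2)) = -2 + (D - 2*D) = -2 - D)
(-1*46)*l(-4) = (-1*46)*(-2 - 1*(-4)) = -46*(-2 + 4) = -46*2 = -92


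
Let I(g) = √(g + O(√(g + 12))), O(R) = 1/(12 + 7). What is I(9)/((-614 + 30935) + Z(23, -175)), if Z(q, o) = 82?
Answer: 2*√817/577657 ≈ 9.8963e-5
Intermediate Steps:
O(R) = 1/19
I(g) = √(1/19 + g) (I(g) = √(g + 1/19) = √(1/19 + g))
I(9)/((-614 + 30935) + Z(23, -175)) = (√(19 + 361*9)/19)/((-614 + 30935) + 82) = (√(19 + 3249)/19)/(30321 + 82) = (√3268/19)/30403 = ((2*√817)/19)*(1/30403) = (2*√817/19)*(1/30403) = 2*√817/577657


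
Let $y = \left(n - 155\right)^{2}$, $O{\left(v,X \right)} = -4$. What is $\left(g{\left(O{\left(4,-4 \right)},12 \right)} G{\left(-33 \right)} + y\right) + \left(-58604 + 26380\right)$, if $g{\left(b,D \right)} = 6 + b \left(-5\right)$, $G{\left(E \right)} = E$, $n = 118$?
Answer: $-31713$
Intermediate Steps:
$g{\left(b,D \right)} = 6 - 5 b$
$y = 1369$ ($y = \left(118 - 155\right)^{2} = \left(-37\right)^{2} = 1369$)
$\left(g{\left(O{\left(4,-4 \right)},12 \right)} G{\left(-33 \right)} + y\right) + \left(-58604 + 26380\right) = \left(\left(6 - -20\right) \left(-33\right) + 1369\right) + \left(-58604 + 26380\right) = \left(\left(6 + 20\right) \left(-33\right) + 1369\right) - 32224 = \left(26 \left(-33\right) + 1369\right) - 32224 = \left(-858 + 1369\right) - 32224 = 511 - 32224 = -31713$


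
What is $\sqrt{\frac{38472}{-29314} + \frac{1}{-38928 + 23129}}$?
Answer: $\frac{i \sqrt{70378498836405403}}{231565943} \approx 1.1456 i$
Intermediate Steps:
$\sqrt{\frac{38472}{-29314} + \frac{1}{-38928 + 23129}} = \sqrt{38472 \left(- \frac{1}{29314}\right) + \frac{1}{-15799}} = \sqrt{- \frac{19236}{14657} - \frac{1}{15799}} = \sqrt{- \frac{303924221}{231565943}} = \frac{i \sqrt{70378498836405403}}{231565943}$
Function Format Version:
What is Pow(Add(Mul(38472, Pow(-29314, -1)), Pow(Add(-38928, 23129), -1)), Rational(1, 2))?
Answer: Mul(Rational(1, 231565943), I, Pow(70378498836405403, Rational(1, 2))) ≈ Mul(1.1456, I)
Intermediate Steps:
Pow(Add(Mul(38472, Pow(-29314, -1)), Pow(Add(-38928, 23129), -1)), Rational(1, 2)) = Pow(Add(Mul(38472, Rational(-1, 29314)), Pow(-15799, -1)), Rational(1, 2)) = Pow(Add(Rational(-19236, 14657), Rational(-1, 15799)), Rational(1, 2)) = Pow(Rational(-303924221, 231565943), Rational(1, 2)) = Mul(Rational(1, 231565943), I, Pow(70378498836405403, Rational(1, 2)))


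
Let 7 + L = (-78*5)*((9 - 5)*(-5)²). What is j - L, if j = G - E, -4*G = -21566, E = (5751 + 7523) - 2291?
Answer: 66831/2 ≈ 33416.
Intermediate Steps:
E = 10983 (E = 13274 - 2291 = 10983)
G = 10783/2 (G = -¼*(-21566) = 10783/2 ≈ 5391.5)
L = -39007 (L = -7 + (-78*5)*((9 - 5)*(-5)²) = -7 - 1560*25 = -7 - 390*100 = -7 - 39000 = -39007)
j = -11183/2 (j = 10783/2 - 1*10983 = 10783/2 - 10983 = -11183/2 ≈ -5591.5)
j - L = -11183/2 - 1*(-39007) = -11183/2 + 39007 = 66831/2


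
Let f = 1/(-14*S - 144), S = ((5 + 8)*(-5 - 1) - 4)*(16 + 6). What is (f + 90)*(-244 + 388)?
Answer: 40681458/3139 ≈ 12960.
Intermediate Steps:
S = -1804 (S = (13*(-6) - 4)*22 = (-78 - 4)*22 = -82*22 = -1804)
f = 1/25112 (f = 1/(-14*(-1804) - 144) = 1/(25256 - 144) = 1/25112 ≈ 3.9822e-5)
(f + 90)*(-244 + 388) = (1/25112 + 90)*(-244 + 388) = (2260081/25112)*144 = 40681458/3139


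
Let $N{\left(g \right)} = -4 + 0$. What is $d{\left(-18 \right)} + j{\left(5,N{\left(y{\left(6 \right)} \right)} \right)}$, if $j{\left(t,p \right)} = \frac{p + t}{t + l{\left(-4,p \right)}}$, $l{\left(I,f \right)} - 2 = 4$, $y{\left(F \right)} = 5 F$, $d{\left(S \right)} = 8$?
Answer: $\frac{89}{11} \approx 8.0909$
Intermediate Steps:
$N{\left(g \right)} = -4$
$l{\left(I,f \right)} = 6$ ($l{\left(I,f \right)} = 2 + 4 = 6$)
$j{\left(t,p \right)} = \frac{p + t}{6 + t}$ ($j{\left(t,p \right)} = \frac{p + t}{t + 6} = \frac{p + t}{6 + t}$)
$d{\left(-18 \right)} + j{\left(5,N{\left(y{\left(6 \right)} \right)} \right)} = 8 + \frac{-4 + 5}{6 + 5} = 8 + \frac{1}{11} \cdot 1 = 8 + \frac{1}{11} = \frac{89}{11}$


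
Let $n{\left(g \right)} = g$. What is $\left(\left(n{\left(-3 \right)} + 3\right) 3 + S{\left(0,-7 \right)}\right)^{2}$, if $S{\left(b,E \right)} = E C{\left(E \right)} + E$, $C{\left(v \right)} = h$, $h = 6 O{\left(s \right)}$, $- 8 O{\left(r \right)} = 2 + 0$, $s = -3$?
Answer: $\frac{49}{4} \approx 12.25$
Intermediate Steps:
$O{\left(r \right)} = - \frac{1}{4}$ ($O{\left(r \right)} = - \frac{2 + 0}{8} = \left(- \frac{1}{8}\right) 2 = - \frac{1}{4}$)
$h = - \frac{3}{2}$ ($h = 6 \left(- \frac{1}{4}\right) = - \frac{3}{2} \approx -1.5$)
$C{\left(v \right)} = - \frac{3}{2}$
$S{\left(b,E \right)} = - \frac{E}{2}$ ($S{\left(b,E \right)} = E \left(- \frac{3}{2}\right) + E = - \frac{3 E}{2} + E = - \frac{E}{2}$)
$\left(\left(n{\left(-3 \right)} + 3\right) 3 + S{\left(0,-7 \right)}\right)^{2} = \left(\left(-3 + 3\right) 3 - - \frac{7}{2}\right)^{2} = \left(0 \cdot 3 + \frac{7}{2}\right)^{2} = \left(0 + \frac{7}{2}\right)^{2} = \left(\frac{7}{2}\right)^{2} = \frac{49}{4}$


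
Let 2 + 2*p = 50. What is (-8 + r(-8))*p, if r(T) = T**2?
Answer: 1344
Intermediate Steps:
p = 24 (p = -1 + (1/2)*50 = -1 + 25 = 24)
(-8 + r(-8))*p = (-8 + (-8)**2)*24 = (-8 + 64)*24 = 56*24 = 1344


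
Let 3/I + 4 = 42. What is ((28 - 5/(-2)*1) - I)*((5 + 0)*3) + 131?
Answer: 11159/19 ≈ 587.32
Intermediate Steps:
I = 3/38 (I = 3/(-4 + 42) = 3/38 ≈ 0.078947)
((28 - 5/(-2)*1) - I)*((5 + 0)*3) + 131 = ((28 - 5/(-2)*1) - 1*3/38)*((5 + 0)*3) + 131 = ((28 - 5*(-1/2)*1) - 3/38)*(5*3) + 131 = ((28 + (5/2)*1) - 3/38)*15 + 131 = ((28 + 5/2) - 3/38)*15 + 131 = (61/2 - 3/38)*15 + 131 = (578/19)*15 + 131 = 8670/19 + 131 = 11159/19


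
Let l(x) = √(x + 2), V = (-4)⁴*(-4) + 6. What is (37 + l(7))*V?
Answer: -40720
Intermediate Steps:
V = -1018 (V = 256*(-4) + 6 = -1024 + 6 = -1018)
l(x) = √(2 + x)
(37 + l(7))*V = (37 + √(2 + 7))*(-1018) = (37 + √9)*(-1018) = (37 + 3)*(-1018) = 40*(-1018) = -40720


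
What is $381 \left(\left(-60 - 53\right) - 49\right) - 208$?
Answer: $-61930$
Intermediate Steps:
$381 \left(\left(-60 - 53\right) - 49\right) - 208 = 381 \left(-113 - 49\right) - 208 = 381 \left(-162\right) - 208 = -61722 - 208 = -61930$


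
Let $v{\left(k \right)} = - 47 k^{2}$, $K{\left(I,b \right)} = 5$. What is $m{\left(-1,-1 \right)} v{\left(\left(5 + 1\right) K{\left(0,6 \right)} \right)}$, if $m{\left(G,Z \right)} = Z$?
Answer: $42300$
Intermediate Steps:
$m{\left(-1,-1 \right)} v{\left(\left(5 + 1\right) K{\left(0,6 \right)} \right)} = - \left(-47\right) \left(\left(5 + 1\right) 5\right)^{2} = - \left(-47\right) \left(6 \cdot 5\right)^{2} = - \left(-47\right) 30^{2} = - \left(-47\right) 900 = \left(-1\right) \left(-42300\right) = 42300$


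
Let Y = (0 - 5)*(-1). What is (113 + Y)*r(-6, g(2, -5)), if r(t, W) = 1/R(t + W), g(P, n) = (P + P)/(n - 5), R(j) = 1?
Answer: 118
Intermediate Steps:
g(P, n) = 2*P/(-5 + n) (g(P, n) = (2*P)/(-5 + n) = 2*P/(-5 + n))
r(t, W) = 1 (r(t, W) = 1/1 = 1)
Y = 5 (Y = -5*(-1) = 5)
(113 + Y)*r(-6, g(2, -5)) = (113 + 5)*1 = 118*1 = 118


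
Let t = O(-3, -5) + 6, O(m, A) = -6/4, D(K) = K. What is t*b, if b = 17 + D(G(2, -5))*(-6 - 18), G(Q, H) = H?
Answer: 1233/2 ≈ 616.50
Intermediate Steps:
O(m, A) = -3/2 (O(m, A) = -6*¼ = -3/2)
b = 137 (b = 17 - 5*(-6 - 18) = 17 - 5*(-24) = 17 + 120 = 137)
t = 9/2 (t = -3/2 + 6 = 9/2 ≈ 4.5000)
t*b = (9/2)*137 = 1233/2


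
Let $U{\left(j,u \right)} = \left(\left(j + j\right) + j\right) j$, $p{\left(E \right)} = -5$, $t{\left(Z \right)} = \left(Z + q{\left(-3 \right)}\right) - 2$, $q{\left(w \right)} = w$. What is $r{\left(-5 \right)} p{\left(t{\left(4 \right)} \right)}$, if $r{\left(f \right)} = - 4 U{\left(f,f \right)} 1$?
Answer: $1500$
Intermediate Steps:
$t{\left(Z \right)} = -5 + Z$ ($t{\left(Z \right)} = \left(Z - 3\right) - 2 = \left(-3 + Z\right) - 2 = -5 + Z$)
$U{\left(j,u \right)} = 3 j^{2}$ ($U{\left(j,u \right)} = \left(2 j + j\right) j = 3 j j = 3 j^{2}$)
$r{\left(f \right)} = - 12 f^{2}$ ($r{\left(f \right)} = - 4 \cdot 3 f^{2} \cdot 1 = - 12 f^{2} \cdot 1 = - 12 f^{2}$)
$r{\left(-5 \right)} p{\left(t{\left(4 \right)} \right)} = - 12 \left(-5\right)^{2} \left(-5\right) = \left(-12\right) 25 \left(-5\right) = \left(-300\right) \left(-5\right) = 1500$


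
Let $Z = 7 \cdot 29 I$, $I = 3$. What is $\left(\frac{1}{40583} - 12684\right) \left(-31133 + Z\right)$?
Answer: $\frac{15712374630004}{40583} \approx 3.8717 \cdot 10^{8}$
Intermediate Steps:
$Z = 609$ ($Z = 7 \cdot 29 \cdot 3 = 203 \cdot 3 = 609$)
$\left(\frac{1}{40583} - 12684\right) \left(-31133 + Z\right) = \left(\frac{1}{40583} - 12684\right) \left(-31133 + 609\right) = \left(\frac{1}{40583} - 12684\right) \left(-30524\right) = \left(- \frac{514754771}{40583}\right) \left(-30524\right) = \frac{15712374630004}{40583}$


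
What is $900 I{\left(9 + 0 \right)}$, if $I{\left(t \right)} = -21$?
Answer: $-18900$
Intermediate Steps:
$900 I{\left(9 + 0 \right)} = 900 \left(-21\right) = -18900$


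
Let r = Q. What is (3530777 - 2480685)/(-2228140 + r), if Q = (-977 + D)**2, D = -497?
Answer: -262523/13866 ≈ -18.933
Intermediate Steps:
Q = 2172676 (Q = (-977 - 497)**2 = (-1474)**2 = 2172676)
r = 2172676
(3530777 - 2480685)/(-2228140 + r) = (3530777 - 2480685)/(-2228140 + 2172676) = 1050092/(-55464) = 1050092*(-1/55464) = -262523/13866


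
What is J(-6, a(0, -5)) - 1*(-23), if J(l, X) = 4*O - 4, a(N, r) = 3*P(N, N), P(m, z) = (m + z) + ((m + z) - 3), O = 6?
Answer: 43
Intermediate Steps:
P(m, z) = -3 + 2*m + 2*z (P(m, z) = (m + z) + (-3 + m + z) = -3 + 2*m + 2*z)
a(N, r) = -9 + 12*N (a(N, r) = 3*(-3 + 2*N + 2*N) = 3*(-3 + 4*N) = -9 + 12*N)
J(l, X) = 20 (J(l, X) = 4*6 - 4 = 24 - 4 = 20)
J(-6, a(0, -5)) - 1*(-23) = 20 - 1*(-23) = 20 + 23 = 43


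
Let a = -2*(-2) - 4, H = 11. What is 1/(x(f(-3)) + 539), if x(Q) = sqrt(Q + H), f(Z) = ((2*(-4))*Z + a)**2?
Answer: 539/289934 - sqrt(587)/289934 ≈ 0.0017755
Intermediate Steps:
a = 0 (a = 4 - 4 = 0)
f(Z) = 64*Z**2 (f(Z) = ((2*(-4))*Z + 0)**2 = (-8*Z + 0)**2 = (-8*Z)**2 = 64*Z**2)
x(Q) = sqrt(11 + Q) (x(Q) = sqrt(Q + 11) = sqrt(11 + Q))
1/(x(f(-3)) + 539) = 1/(sqrt(11 + 64*(-3)**2) + 539) = 1/(sqrt(11 + 64*9) + 539) = 1/(sqrt(11 + 576) + 539) = 1/(sqrt(587) + 539) = 1/(539 + sqrt(587))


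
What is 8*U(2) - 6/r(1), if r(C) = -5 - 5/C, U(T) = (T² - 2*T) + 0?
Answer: ⅗ ≈ 0.60000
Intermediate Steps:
U(T) = T² - 2*T
8*U(2) - 6/r(1) = 8*(2*(-2 + 2)) - 6/(-5 - 5/1) = 8*(2*0) - 6/(-5 - 5*1) = 8*0 - 6/(-5 - 5) = 0 - 6/(-10) = 0 - 6*(-⅒) = 0 + ⅗ = ⅗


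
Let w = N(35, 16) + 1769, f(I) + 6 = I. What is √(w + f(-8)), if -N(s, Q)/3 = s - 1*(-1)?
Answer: 3*√183 ≈ 40.583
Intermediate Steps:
f(I) = -6 + I
N(s, Q) = -3 - 3*s (N(s, Q) = -3*(s - 1*(-1)) = -3*(s + 1) = -3*(1 + s) = -3 - 3*s)
w = 1661 (w = (-3 - 3*35) + 1769 = (-3 - 105) + 1769 = -108 + 1769 = 1661)
√(w + f(-8)) = √(1661 + (-6 - 8)) = √(1661 - 14) = √1647 = 3*√183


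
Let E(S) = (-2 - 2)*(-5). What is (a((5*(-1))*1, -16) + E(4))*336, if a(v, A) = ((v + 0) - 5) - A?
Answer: 8736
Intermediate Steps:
a(v, A) = -5 + v - A (a(v, A) = (v - 5) - A = (-5 + v) - A = -5 + v - A)
E(S) = 20 (E(S) = -4*(-5) = 20)
(a((5*(-1))*1, -16) + E(4))*336 = ((-5 + (5*(-1))*1 - 1*(-16)) + 20)*336 = ((-5 - 5*1 + 16) + 20)*336 = ((-5 - 5 + 16) + 20)*336 = (6 + 20)*336 = 26*336 = 8736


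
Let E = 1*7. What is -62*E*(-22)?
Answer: 9548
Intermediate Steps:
E = 7
-62*E*(-22) = -62*7*(-22) = -434*(-22) = 9548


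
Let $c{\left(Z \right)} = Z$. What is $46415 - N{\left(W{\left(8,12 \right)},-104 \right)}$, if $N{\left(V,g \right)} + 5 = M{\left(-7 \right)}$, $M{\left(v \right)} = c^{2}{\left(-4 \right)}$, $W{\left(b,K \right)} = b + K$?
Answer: $46404$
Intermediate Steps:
$W{\left(b,K \right)} = K + b$
$M{\left(v \right)} = 16$ ($M{\left(v \right)} = \left(-4\right)^{2} = 16$)
$N{\left(V,g \right)} = 11$ ($N{\left(V,g \right)} = -5 + 16 = 11$)
$46415 - N{\left(W{\left(8,12 \right)},-104 \right)} = 46415 - 11 = 46404$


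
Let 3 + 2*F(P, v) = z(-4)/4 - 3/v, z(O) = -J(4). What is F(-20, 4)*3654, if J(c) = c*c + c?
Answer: -63945/4 ≈ -15986.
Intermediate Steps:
J(c) = c + c**2 (J(c) = c**2 + c = c + c**2)
z(O) = -20 (z(O) = -4*(1 + 4) = -4*5 = -1*20 = -20)
F(P, v) = -4 - 3/(2*v) (F(P, v) = -3/2 + (-20/4 - 3/v)/2 = -3/2 + (-20*1/4 - 3/v)/2 = -3/2 + (-5 - 3/v)/2 = -3/2 + (-5/2 - 3/(2*v)) = -4 - 3/(2*v))
F(-20, 4)*3654 = (-4 - 3/2/4)*3654 = (-4 - 3/2*1/4)*3654 = (-4 - 3/8)*3654 = -35/8*3654 = -63945/4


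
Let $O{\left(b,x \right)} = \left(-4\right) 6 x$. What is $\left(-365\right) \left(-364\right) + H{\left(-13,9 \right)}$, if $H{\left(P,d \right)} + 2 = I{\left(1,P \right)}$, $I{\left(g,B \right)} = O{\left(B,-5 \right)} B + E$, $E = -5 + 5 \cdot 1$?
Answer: $131298$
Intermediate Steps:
$E = 0$ ($E = -5 + 5 = 0$)
$O{\left(b,x \right)} = - 24 x$
$I{\left(g,B \right)} = 120 B$ ($I{\left(g,B \right)} = \left(-24\right) \left(-5\right) B + 0 = 120 B + 0 = 120 B$)
$H{\left(P,d \right)} = -2 + 120 P$
$\left(-365\right) \left(-364\right) + H{\left(-13,9 \right)} = \left(-365\right) \left(-364\right) + \left(-2 + 120 \left(-13\right)\right) = 132860 - 1562 = 131298$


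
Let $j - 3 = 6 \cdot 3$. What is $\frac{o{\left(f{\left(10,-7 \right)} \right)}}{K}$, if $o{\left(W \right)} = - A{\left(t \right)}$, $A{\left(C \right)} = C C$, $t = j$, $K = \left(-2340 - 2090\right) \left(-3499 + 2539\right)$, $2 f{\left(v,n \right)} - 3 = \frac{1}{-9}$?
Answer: $- \frac{147}{1417600} \approx -0.0001037$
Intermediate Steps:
$j = 21$ ($j = 3 + 6 \cdot 3 = 3 + 18 = 21$)
$f{\left(v,n \right)} = \frac{13}{9}$ ($f{\left(v,n \right)} = \frac{3}{2} + \frac{1}{2 \left(-9\right)} = \frac{3}{2} + \frac{1}{2} \left(- \frac{1}{9}\right) = \frac{3}{2} - \frac{1}{18} = \frac{13}{9}$)
$K = 4252800$ ($K = \left(-4430\right) \left(-960\right) = 4252800$)
$t = 21$
$A{\left(C \right)} = C^{2}$
$o{\left(W \right)} = -441$ ($o{\left(W \right)} = - 21^{2} = \left(-1\right) 441 = -441$)
$\frac{o{\left(f{\left(10,-7 \right)} \right)}}{K} = - \frac{441}{4252800} = \left(-441\right) \frac{1}{4252800} = - \frac{147}{1417600}$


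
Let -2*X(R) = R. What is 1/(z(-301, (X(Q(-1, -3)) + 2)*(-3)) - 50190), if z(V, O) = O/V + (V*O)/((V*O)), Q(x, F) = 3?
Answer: -602/30213775 ≈ -1.9925e-5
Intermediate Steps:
X(R) = -R/2
z(V, O) = 1 + O/V (z(V, O) = O/V + (O*V)/((O*V)) = O/V + (O*V)*(1/(O*V)) = O/V + 1 = 1 + O/V)
1/(z(-301, (X(Q(-1, -3)) + 2)*(-3)) - 50190) = 1/(((-½*3 + 2)*(-3) - 301)/(-301) - 50190) = 1/(-((-3/2 + 2)*(-3) - 301)/301 - 50190) = 1/(-((½)*(-3) - 301)/301 - 50190) = 1/(-(-3/2 - 301)/301 - 50190) = 1/(-1/301*(-605/2) - 50190) = 1/(605/602 - 50190) = 1/(-30213775/602) = -602/30213775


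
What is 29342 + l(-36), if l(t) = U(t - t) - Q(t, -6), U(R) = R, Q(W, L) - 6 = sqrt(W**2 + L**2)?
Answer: 29336 - 6*sqrt(37) ≈ 29300.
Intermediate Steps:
Q(W, L) = 6 + sqrt(L**2 + W**2) (Q(W, L) = 6 + sqrt(W**2 + L**2) = 6 + sqrt(L**2 + W**2))
l(t) = -6 - sqrt(36 + t**2) (l(t) = (t - t) - (6 + sqrt((-6)**2 + t**2)) = 0 - (6 + sqrt(36 + t**2)) = 0 + (-6 - sqrt(36 + t**2)) = -6 - sqrt(36 + t**2))
29342 + l(-36) = 29342 + (-6 - sqrt(36 + (-36)**2)) = 29342 + (-6 - sqrt(36 + 1296)) = 29342 + (-6 - sqrt(1332)) = 29342 + (-6 - 6*sqrt(37)) = 29336 - 6*sqrt(37)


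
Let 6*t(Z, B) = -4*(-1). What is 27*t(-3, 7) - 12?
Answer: 6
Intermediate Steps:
t(Z, B) = ⅔ (t(Z, B) = (-4*(-1))/6 = (⅙)*4 = ⅔)
27*t(-3, 7) - 12 = 27*(⅔) - 12 = 18 - 12 = 6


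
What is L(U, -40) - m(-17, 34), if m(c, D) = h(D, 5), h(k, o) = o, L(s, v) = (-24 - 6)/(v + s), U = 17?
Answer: -85/23 ≈ -3.6957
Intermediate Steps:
L(s, v) = -30/(s + v)
m(c, D) = 5
L(U, -40) - m(-17, 34) = -30/(17 - 40) - 1*5 = -30/(-23) - 5 = -30*(-1/23) - 5 = 30/23 - 5 = -85/23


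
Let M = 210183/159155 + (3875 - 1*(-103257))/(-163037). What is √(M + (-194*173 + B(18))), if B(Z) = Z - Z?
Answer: I*√22597072120166532922819865/25948153735 ≈ 183.2*I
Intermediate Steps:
B(Z) = 0
M = 17217012311/25948153735 (M = 210183*(1/159155) + (3875 + 103257)*(-1/163037) = 210183/159155 + 107132*(-1/163037) = 210183/159155 - 107132/163037 = 17217012311/25948153735 ≈ 0.66352)
√(M + (-194*173 + B(18))) = √(17217012311/25948153735 + (-194*173 + 0)) = √(17217012311/25948153735 + (-33562 + 0)) = √(17217012311/25948153735 - 33562) = √(-870854718641759/25948153735) = I*√22597072120166532922819865/25948153735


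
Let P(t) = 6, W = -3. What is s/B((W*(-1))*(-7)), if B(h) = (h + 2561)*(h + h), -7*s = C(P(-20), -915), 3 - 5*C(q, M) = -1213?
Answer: 152/466725 ≈ 0.00032567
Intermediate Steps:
C(q, M) = 1216/5 (C(q, M) = ⅗ - ⅕*(-1213) = ⅗ + 1213/5 = 1216/5)
s = -1216/35 (s = -⅐*1216/5 = -1216/35 ≈ -34.743)
B(h) = 2*h*(2561 + h) (B(h) = (2561 + h)*(2*h) = 2*h*(2561 + h))
s/B((W*(-1))*(-7)) = -1216*(-1/(42*(2561 - 3*(-1)*(-7))))/35 = -1216*(-1/(42*(2561 + 3*(-7))))/35 = -1216*(-1/(42*(2561 - 21)))/35 = -1216/(35*(2*(-21)*2540)) = -1216/35/(-106680) = -1216/35*(-1/106680) = 152/466725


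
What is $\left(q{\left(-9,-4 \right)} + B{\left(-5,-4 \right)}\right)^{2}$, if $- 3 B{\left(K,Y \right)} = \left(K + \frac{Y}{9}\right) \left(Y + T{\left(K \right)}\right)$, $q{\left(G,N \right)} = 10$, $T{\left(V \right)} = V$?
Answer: $\frac{361}{9} \approx 40.111$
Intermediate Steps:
$B{\left(K,Y \right)} = - \frac{\left(K + Y\right) \left(K + \frac{Y}{9}\right)}{3}$ ($B{\left(K,Y \right)} = - \frac{\left(K + \frac{Y}{9}\right) \left(Y + K\right)}{3} = - \frac{\left(K + Y \frac{1}{9}\right) \left(K + Y\right)}{3} = - \frac{\left(K + \frac{Y}{9}\right) \left(K + Y\right)}{3} = - \frac{\left(K + Y\right) \left(K + \frac{Y}{9}\right)}{3}$)
$\left(q{\left(-9,-4 \right)} + B{\left(-5,-4 \right)}\right)^{2} = \left(10 - \left(\frac{16}{27} + \frac{25}{3} + \frac{200}{27}\right)\right)^{2} = \left(10 - \frac{49}{3}\right)^{2} = \left(- \frac{19}{3}\right)^{2} = \frac{361}{9}$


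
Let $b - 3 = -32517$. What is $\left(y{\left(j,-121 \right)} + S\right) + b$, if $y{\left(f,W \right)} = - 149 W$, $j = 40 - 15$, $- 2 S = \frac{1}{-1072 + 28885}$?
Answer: $- \frac{805742611}{55626} \approx -14485.0$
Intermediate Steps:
$b = -32514$ ($b = 3 - 32517 = -32514$)
$S = - \frac{1}{55626}$ ($S = - \frac{1}{2 \left(-1072 + 28885\right)} = - \frac{1}{2 \cdot 27813} = \left(- \frac{1}{2}\right) \frac{1}{27813} = - \frac{1}{55626} \approx -1.7977 \cdot 10^{-5}$)
$j = 25$
$\left(y{\left(j,-121 \right)} + S\right) + b = \left(\left(-149\right) \left(-121\right) - \frac{1}{55626}\right) - 32514 = \left(18029 - \frac{1}{55626}\right) - 32514 = \frac{1002881153}{55626} - 32514 = - \frac{805742611}{55626}$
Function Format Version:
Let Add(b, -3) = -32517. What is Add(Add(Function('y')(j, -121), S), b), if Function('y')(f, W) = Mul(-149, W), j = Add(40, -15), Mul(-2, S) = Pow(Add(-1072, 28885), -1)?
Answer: Rational(-805742611, 55626) ≈ -14485.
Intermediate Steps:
b = -32514 (b = Add(3, -32517) = -32514)
S = Rational(-1, 55626) (S = Mul(Rational(-1, 2), Pow(Add(-1072, 28885), -1)) = Mul(Rational(-1, 2), Pow(27813, -1)) = Mul(Rational(-1, 2), Rational(1, 27813)) = Rational(-1, 55626) ≈ -1.7977e-5)
j = 25
Add(Add(Function('y')(j, -121), S), b) = Add(Add(Mul(-149, -121), Rational(-1, 55626)), -32514) = Add(Add(18029, Rational(-1, 55626)), -32514) = Add(Rational(1002881153, 55626), -32514) = Rational(-805742611, 55626)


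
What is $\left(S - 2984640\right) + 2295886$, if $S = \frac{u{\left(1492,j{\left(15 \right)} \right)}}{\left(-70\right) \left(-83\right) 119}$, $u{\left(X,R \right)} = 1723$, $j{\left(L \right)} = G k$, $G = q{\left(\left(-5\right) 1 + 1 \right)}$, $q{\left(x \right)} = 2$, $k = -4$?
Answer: $- \frac{476197626337}{691390} \approx -6.8875 \cdot 10^{5}$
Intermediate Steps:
$G = 2$
$j{\left(L \right)} = -8$ ($j{\left(L \right)} = 2 \left(-4\right) = -8$)
$S = \frac{1723}{691390}$ ($S = \frac{1723}{\left(-70\right) \left(-83\right) 119} = \frac{1723}{5810 \cdot 119} = \frac{1723}{691390} \approx 0.0024921$)
$\left(S - 2984640\right) + 2295886 = \left(\frac{1723}{691390} - 2984640\right) + 2295886 = - \frac{2063550247877}{691390} + 2295886 = - \frac{476197626337}{691390}$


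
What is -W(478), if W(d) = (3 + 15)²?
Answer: -324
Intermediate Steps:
W(d) = 324 (W(d) = 18² = 324)
-W(478) = -1*324 = -324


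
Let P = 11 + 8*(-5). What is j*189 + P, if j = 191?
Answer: 36070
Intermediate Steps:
P = -29 (P = 11 - 40 = -29)
j*189 + P = 191*189 - 29 = 36099 - 29 = 36070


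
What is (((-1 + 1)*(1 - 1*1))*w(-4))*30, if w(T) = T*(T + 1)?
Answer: 0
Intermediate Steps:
w(T) = T*(1 + T)
(((-1 + 1)*(1 - 1*1))*w(-4))*30 = (((-1 + 1)*(1 - 1*1))*(-4*(1 - 4)))*30 = ((0*(1 - 1))*(-4*(-3)))*30 = ((0*0)*12)*30 = (0*12)*30 = 0*30 = 0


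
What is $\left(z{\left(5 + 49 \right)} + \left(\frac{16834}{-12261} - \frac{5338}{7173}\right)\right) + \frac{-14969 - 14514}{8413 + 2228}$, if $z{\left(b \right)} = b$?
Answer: $\frac{5106879523727}{103984032897} \approx 49.112$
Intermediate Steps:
$\left(z{\left(5 + 49 \right)} + \left(\frac{16834}{-12261} - \frac{5338}{7173}\right)\right) + \frac{-14969 - 14514}{8413 + 2228} = \left(\left(5 + 49\right) + \left(\frac{16834}{-12261} - \frac{5338}{7173}\right)\right) + \frac{-14969 - 14514}{8413 + 2228} = \left(54 + \left(16834 \left(- \frac{1}{12261}\right) - \frac{5338}{7173}\right)\right) - \frac{29483}{10641} = \left(54 - \frac{62066500}{29316051}\right) - \frac{29483}{10641} = \frac{1521000254}{29316051} - \frac{29483}{10641} = \frac{5106879523727}{103984032897}$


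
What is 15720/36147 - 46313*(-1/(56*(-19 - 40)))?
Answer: -540712377/39809896 ≈ -13.582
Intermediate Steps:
15720/36147 - 46313*(-1/(56*(-19 - 40))) = 15720*(1/36147) - 46313/((-59*(-56))) = 5240/12049 - 46313/3304 = -540712377/39809896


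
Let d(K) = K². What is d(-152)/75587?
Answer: 23104/75587 ≈ 0.30566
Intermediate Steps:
d(-152)/75587 = (-152)²/75587 = 23104*(1/75587) = 23104/75587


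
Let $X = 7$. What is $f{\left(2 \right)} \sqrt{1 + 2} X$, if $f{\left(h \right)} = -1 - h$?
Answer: $- 21 \sqrt{3} \approx -36.373$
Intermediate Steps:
$f{\left(2 \right)} \sqrt{1 + 2} X = \left(-1 - 2\right) \sqrt{1 + 2} \cdot 7 = \left(-1 - 2\right) \sqrt{3} \cdot 7 = - 3 \sqrt{3} \cdot 7 = - 21 \sqrt{3}$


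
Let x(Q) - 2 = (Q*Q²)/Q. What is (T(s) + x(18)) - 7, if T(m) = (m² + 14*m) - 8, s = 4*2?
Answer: 487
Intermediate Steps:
s = 8
T(m) = -8 + m² + 14*m
x(Q) = 2 + Q² (x(Q) = 2 + (Q*Q²)/Q = 2 + Q³/Q = 2 + Q²)
(T(s) + x(18)) - 7 = ((-8 + 8² + 14*8) + (2 + 18²)) - 7 = ((-8 + 64 + 112) + (2 + 324)) - 7 = (168 + 326) - 7 = 494 - 7 = 487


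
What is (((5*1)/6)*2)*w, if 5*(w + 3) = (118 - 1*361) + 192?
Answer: -22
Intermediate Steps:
w = -66/5 (w = -3 + ((118 - 1*361) + 192)/5 = -3 + ((118 - 361) + 192)/5 = -3 + (-243 + 192)/5 = -3 + (⅕)*(-51) = -3 - 51/5 = -66/5 ≈ -13.200)
(((5*1)/6)*2)*w = (((5*1)/6)*2)*(-66/5) = ((5*(⅙))*2)*(-66/5) = ((⅚)*2)*(-66/5) = (5/3)*(-66/5) = -22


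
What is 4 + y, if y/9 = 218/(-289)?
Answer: -806/289 ≈ -2.7889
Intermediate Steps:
y = -1962/289 (y = 9*(218/(-289)) = 9*(218*(-1/289)) = 9*(-218/289) = -1962/289 ≈ -6.7889)
4 + y = 4 - 1962/289 = -806/289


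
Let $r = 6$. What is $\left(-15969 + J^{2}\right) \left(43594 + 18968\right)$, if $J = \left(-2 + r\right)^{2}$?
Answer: $-983036706$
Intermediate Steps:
$J = 16$ ($J = \left(-2 + 6\right)^{2} = 4^{2} = 16$)
$\left(-15969 + J^{2}\right) \left(43594 + 18968\right) = \left(-15969 + 16^{2}\right) \left(43594 + 18968\right) = \left(-15969 + 256\right) 62562 = \left(-15713\right) 62562 = -983036706$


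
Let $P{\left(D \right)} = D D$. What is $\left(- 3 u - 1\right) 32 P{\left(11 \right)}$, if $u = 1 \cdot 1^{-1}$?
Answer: $-15488$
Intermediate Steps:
$P{\left(D \right)} = D^{2}$
$u = 1$ ($u = 1 \cdot 1 = 1$)
$\left(- 3 u - 1\right) 32 P{\left(11 \right)} = \left(\left(-3\right) 1 - 1\right) 32 \cdot 11^{2} = \left(-3 - 1\right) 32 \cdot 121 = \left(-4\right) 32 \cdot 121 = \left(-128\right) 121 = -15488$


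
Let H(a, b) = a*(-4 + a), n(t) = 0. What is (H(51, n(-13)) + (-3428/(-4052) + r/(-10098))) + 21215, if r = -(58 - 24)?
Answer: 7104185474/300861 ≈ 23613.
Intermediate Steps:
r = -34 (r = -1*34 = -34)
(H(51, n(-13)) + (-3428/(-4052) + r/(-10098))) + 21215 = (51*(-4 + 51) + (-3428/(-4052) - 34/(-10098))) + 21215 = (51*47 + (-3428*(-1/4052) - 34*(-1/10098))) + 21215 = (2397 + (857/1013 + 1/297)) + 21215 = (2397 + 255542/300861) + 21215 = 721419359/300861 + 21215 = 7104185474/300861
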